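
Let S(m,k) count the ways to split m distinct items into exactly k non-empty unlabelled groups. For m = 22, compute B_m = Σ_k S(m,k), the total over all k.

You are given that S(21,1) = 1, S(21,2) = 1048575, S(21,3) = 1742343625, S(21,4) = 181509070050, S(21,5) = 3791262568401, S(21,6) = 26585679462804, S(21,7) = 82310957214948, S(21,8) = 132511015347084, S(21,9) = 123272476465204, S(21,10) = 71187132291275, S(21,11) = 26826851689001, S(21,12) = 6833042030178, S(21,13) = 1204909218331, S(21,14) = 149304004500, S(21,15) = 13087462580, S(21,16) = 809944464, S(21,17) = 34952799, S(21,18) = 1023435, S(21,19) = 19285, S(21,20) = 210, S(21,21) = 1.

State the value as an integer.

@22  (22,1):1·1+0→1, (22,2):1048575·2+1→2097151, (22,3):1742343625·3+1048575→5228079450, (22,4):181509070050·4+1742343625→727778623825, (22,5):3791262568401·5+181509070050→19137821912055, (22,6):26585679462804·6+3791262568401→163305339345225, (22,7):82310957214948·7+26585679462804→602762379967440, (22,8):132511015347084·8+82310957214948→1142399079991620, (22,9):123272476465204·9+132511015347084→1241963303533920, (22,10):71187132291275·10+123272476465204→835143799377954, (22,11):26826851689001·11+71187132291275→366282500870286, (22,12):6833042030178·12+26826851689001→108823356051137, (22,13):1204909218331·13+6833042030178→22496861868481, (22,14):149304004500·14+1204909218331→3295165281331, (22,15):13087462580·15+149304004500→345615943200, (22,16):809944464·16+13087462580→26046574004, (22,17):34952799·17+809944464→1404142047, (22,18):1023435·18+34952799→53374629, (22,19):19285·19+1023435→1389850, (22,20):210·20+19285→23485, (22,21):1·21+210→231, (22,22):0·22+1→1
B_22 = ΣS(22,k) = 1+2097151+5228079450+727778623825+19137821912055+163305339345225+602762379967440+1142399079991620+1241963303533920+835143799377954+366282500870286+108823356051137+22496861868481+3295165281331+345615943200+26046574004+1404142047+53374629+1389850+23485+231+1 = 4506715738447323

4506715738447323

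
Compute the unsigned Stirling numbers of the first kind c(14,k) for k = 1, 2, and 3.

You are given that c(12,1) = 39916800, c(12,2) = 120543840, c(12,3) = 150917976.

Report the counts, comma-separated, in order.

6227020800, 19802759040, 26596717056

i=13: T(13,1)=0+12·39916800=479001600 | T(13,2)=39916800+12·120543840=1486442880 | T(13,3)=120543840+12·150917976=1931559552
i=14: T(14,1)=0+13·479001600=6227020800 | T(14,2)=479001600+13·1486442880=19802759040 | T(14,3)=1486442880+13·1931559552=26596717056
Read c(14,1) = 6227020800, c(14,2) = 19802759040, c(14,3) = 26596717056.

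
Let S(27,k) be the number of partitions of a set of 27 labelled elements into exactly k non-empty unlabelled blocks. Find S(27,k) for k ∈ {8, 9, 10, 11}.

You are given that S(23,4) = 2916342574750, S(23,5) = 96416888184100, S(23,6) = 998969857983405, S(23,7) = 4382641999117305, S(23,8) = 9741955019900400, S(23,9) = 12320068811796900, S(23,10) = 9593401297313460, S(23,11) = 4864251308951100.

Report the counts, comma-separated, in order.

47628831813556336200, 106563273280541795575, 143197070509423605675, 123519417123830092365

[24] T[24,5]:5*96416888184100+2916342574750=485000783495250 · T[24,6]:6*998969857983405+96416888184100=6090236036084530 · T[24,7]:7*4382641999117305+998969857983405=31677463851804540 · T[24,8]:8*9741955019900400+4382641999117305=82318282158320505 · T[24,9]:9*12320068811796900+9741955019900400=120622574326072500 · T[24,10]:10*9593401297313460+12320068811796900=108254081784931500 · T[24,11]:11*4864251308951100+9593401297313460=63100165695775560
[25] T[25,6]:6*6090236036084530+485000783495250=37026417000002430 · T[25,7]:7*31677463851804540+6090236036084530=227832482998716310 · T[25,8]:8*82318282158320505+31677463851804540=690223721118368580 · T[25,9]:9*120622574326072500+82318282158320505=1167921451092973005 · T[25,10]:10*108254081784931500+120622574326072500=1203163392175387500 · T[25,11]:11*63100165695775560+108254081784931500=802355904438462660
[26] T[26,7]:7*227832482998716310+37026417000002430=1631853797991016600 · T[26,8]:8*690223721118368580+227832482998716310=5749622251945664950 · T[26,9]:9*1167921451092973005+690223721118368580=11201516780955125625 · T[26,10]:10*1203163392175387500+1167921451092973005=13199555372846848005 · T[26,11]:11*802355904438462660+1203163392175387500=10029078340998476760
[27] T[27,8]:8*5749622251945664950+1631853797991016600=47628831813556336200 · T[27,9]:9*11201516780955125625+5749622251945664950=106563273280541795575 · T[27,10]:10*13199555372846848005+11201516780955125625=143197070509423605675 · T[27,11]:11*10029078340998476760+13199555372846848005=123519417123830092365
Read S(27,8) = 47628831813556336200, S(27,9) = 106563273280541795575, S(27,10) = 143197070509423605675, S(27,11) = 123519417123830092365.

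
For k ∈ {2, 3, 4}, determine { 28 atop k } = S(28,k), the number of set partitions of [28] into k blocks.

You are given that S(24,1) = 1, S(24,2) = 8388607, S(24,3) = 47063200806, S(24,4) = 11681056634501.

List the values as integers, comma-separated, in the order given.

[25] T[25,1]:1*1+0=1 · T[25,2]:2*8388607+1=16777215 · T[25,3]:3*47063200806+8388607=141197991025 · T[25,4]:4*11681056634501+47063200806=46771289738810
[26] T[26,1]:1*1+0=1 · T[26,2]:2*16777215+1=33554431 · T[26,3]:3*141197991025+16777215=423610750290 · T[26,4]:4*46771289738810+141197991025=187226356946265
[27] T[27,1]:1*1+0=1 · T[27,2]:2*33554431+1=67108863 · T[27,3]:3*423610750290+33554431=1270865805301 · T[27,4]:4*187226356946265+423610750290=749329038535350
[28] T[28,2]:2*67108863+1=134217727 · T[28,3]:3*1270865805301+67108863=3812664524766 · T[28,4]:4*749329038535350+1270865805301=2998587019946701
Read S(28,2) = 134217727, S(28,3) = 3812664524766, S(28,4) = 2998587019946701.

134217727, 3812664524766, 2998587019946701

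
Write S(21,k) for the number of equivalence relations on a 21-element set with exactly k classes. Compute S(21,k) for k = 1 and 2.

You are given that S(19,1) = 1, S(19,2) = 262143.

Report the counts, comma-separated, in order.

r20: T_20,1=1×1+0=1; T_20,2=2×262143+1=524287
r21: T_21,1=1×1+0=1; T_21,2=2×524287+1=1048575
Read S(21,1) = 1, S(21,2) = 1048575.

1, 1048575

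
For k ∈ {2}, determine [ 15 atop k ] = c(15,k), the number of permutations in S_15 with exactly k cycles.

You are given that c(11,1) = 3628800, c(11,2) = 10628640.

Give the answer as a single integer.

r12: T_12,1=11×3628800+0=39916800; T_12,2=11×10628640+3628800=120543840
r13: T_13,1=12×39916800+0=479001600; T_13,2=12×120543840+39916800=1486442880
r14: T_14,1=13×479001600+0=6227020800; T_14,2=13×1486442880+479001600=19802759040
r15: T_15,2=14×19802759040+6227020800=283465647360
Read c(15,2) = 283465647360.

283465647360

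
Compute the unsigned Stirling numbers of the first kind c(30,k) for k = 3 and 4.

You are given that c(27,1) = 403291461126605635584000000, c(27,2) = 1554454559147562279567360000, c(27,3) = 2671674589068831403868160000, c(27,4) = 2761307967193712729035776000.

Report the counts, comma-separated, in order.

i=28: T(28,1)=0+27·403291461126605635584000000=10888869450418352160768000000 | T(28,2)=403291461126605635584000000+27·1554454559147562279567360000=42373564558110787183902720000 | T(28,3)=1554454559147562279567360000+27·2671674589068831403868160000=73689668464006010184007680000 | T(28,4)=2671674589068831403868160000+27·2761307967193712729035776000=77226989703299075087834112000
i=29: T(29,2)=10888869450418352160768000000+28·42373564558110787183902720000=1197348677077520393310044160000 | T(29,3)=42373564558110787183902720000+28·73689668464006010184007680000=2105684281550279072336117760000 | T(29,4)=73689668464006010184007680000+28·77226989703299075087834112000=2236045380156380112643362816000
i=30: T(30,3)=1197348677077520393310044160000+29·2105684281550279072336117760000=62262192842035613491057459200000 | T(30,4)=2105684281550279072336117760000+29·2236045380156380112643362816000=66951000306085302338993639424000
Read c(30,3) = 62262192842035613491057459200000, c(30,4) = 66951000306085302338993639424000.

62262192842035613491057459200000, 66951000306085302338993639424000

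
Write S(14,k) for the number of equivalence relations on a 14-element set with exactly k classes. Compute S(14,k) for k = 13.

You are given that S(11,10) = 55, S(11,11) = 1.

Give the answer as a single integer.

row 12: T[12][11]=11·1+55=66  T[12][12]=12·0+1=1
row 13: T[13][12]=12·1+66=78  T[13][13]=13·0+1=1
row 14: T[14][13]=13·1+78=91
Read S(14,13) = 91.

91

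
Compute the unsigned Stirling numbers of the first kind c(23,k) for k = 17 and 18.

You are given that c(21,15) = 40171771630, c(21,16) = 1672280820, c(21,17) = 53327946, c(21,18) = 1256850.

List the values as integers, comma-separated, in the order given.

r22: T_22,16=21×1672280820+40171771630=75289668850; T_22,17=21×53327946+1672280820=2792167686; T_22,18=21×1256850+53327946=79721796
r23: T_23,17=22×2792167686+75289668850=136717357942; T_23,18=22×79721796+2792167686=4546047198
Read c(23,17) = 136717357942, c(23,18) = 4546047198.

136717357942, 4546047198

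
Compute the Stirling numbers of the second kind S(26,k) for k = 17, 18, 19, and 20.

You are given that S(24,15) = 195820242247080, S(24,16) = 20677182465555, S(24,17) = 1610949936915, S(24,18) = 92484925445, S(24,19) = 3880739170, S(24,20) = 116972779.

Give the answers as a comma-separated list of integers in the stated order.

1343731795378830, 107025546101760, 6433839018750, 290622864675

[25] T[25,16]:16*20677182465555+195820242247080=526655161695960 · T[25,17]:17*1610949936915+20677182465555=48063331393110 · T[25,18]:18*92484925445+1610949936915=3275678594925 · T[25,19]:19*3880739170+92484925445=166218969675 · T[25,20]:20*116972779+3880739170=6220194750
[26] T[26,17]:17*48063331393110+526655161695960=1343731795378830 · T[26,18]:18*3275678594925+48063331393110=107025546101760 · T[26,19]:19*166218969675+3275678594925=6433839018750 · T[26,20]:20*6220194750+166218969675=290622864675
Read S(26,17) = 1343731795378830, S(26,18) = 107025546101760, S(26,19) = 6433839018750, S(26,20) = 290622864675.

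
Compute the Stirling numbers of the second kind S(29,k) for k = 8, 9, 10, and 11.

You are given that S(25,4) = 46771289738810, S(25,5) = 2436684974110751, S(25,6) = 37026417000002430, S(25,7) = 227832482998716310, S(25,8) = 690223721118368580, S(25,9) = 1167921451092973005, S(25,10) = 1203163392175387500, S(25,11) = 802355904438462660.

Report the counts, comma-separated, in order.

3224318613979279184316, 9452962848327254398506, 16392038075086211019625, 18059551225961878690915

i=26: T(26,5)=46771289738810+5·2436684974110751=12230196160292565 | T(26,6)=2436684974110751+6·37026417000002430=224595186974125331 | T(26,7)=37026417000002430+7·227832482998716310=1631853797991016600 | T(26,8)=227832482998716310+8·690223721118368580=5749622251945664950 | T(26,9)=690223721118368580+9·1167921451092973005=11201516780955125625 | T(26,10)=1167921451092973005+10·1203163392175387500=13199555372846848005 | T(26,11)=1203163392175387500+11·802355904438462660=10029078340998476760
i=27: T(27,6)=12230196160292565+6·224595186974125331=1359801318005044551 | T(27,7)=224595186974125331+7·1631853797991016600=11647571772911241531 | T(27,8)=1631853797991016600+8·5749622251945664950=47628831813556336200 | T(27,9)=5749622251945664950+9·11201516780955125625=106563273280541795575 | T(27,10)=11201516780955125625+10·13199555372846848005=143197070509423605675 | T(27,11)=13199555372846848005+11·10029078340998476760=123519417123830092365
i=28: T(28,7)=1359801318005044551+7·11647571772911241531=82892803728383735268 | T(28,8)=11647571772911241531+8·47628831813556336200=392678226281361931131 | T(28,9)=47628831813556336200+9·106563273280541795575=1006698291338432496375 | T(28,10)=106563273280541795575+10·143197070509423605675=1538533978374777852325 | T(28,11)=143197070509423605675+11·123519417123830092365=1501910658871554621690
i=29: T(29,8)=82892803728383735268+8·392678226281361931131=3224318613979279184316 | T(29,9)=392678226281361931131+9·1006698291338432496375=9452962848327254398506 | T(29,10)=1006698291338432496375+10·1538533978374777852325=16392038075086211019625 | T(29,11)=1538533978374777852325+11·1501910658871554621690=18059551225961878690915
Read S(29,8) = 3224318613979279184316, S(29,9) = 9452962848327254398506, S(29,10) = 16392038075086211019625, S(29,11) = 18059551225961878690915.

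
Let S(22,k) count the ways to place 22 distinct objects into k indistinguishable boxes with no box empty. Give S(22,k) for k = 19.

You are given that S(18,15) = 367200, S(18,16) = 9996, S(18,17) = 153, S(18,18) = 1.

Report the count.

r19: T_19,16=16×9996+367200=527136; T_19,17=17×153+9996=12597; T_19,18=18×1+153=171; T_19,19=19×0+1=1
r20: T_20,17=17×12597+527136=741285; T_20,18=18×171+12597=15675; T_20,19=19×1+171=190
r21: T_21,18=18×15675+741285=1023435; T_21,19=19×190+15675=19285
r22: T_22,19=19×19285+1023435=1389850
Read S(22,19) = 1389850.

1389850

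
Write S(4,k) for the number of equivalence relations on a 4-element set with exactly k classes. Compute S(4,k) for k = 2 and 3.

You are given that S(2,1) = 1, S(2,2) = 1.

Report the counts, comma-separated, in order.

r3: T_3,1=1×1+0=1; T_3,2=2×1+1=3; T_3,3=3×0+1=1
r4: T_4,2=2×3+1=7; T_4,3=3×1+3=6
Read S(4,2) = 7, S(4,3) = 6.

7, 6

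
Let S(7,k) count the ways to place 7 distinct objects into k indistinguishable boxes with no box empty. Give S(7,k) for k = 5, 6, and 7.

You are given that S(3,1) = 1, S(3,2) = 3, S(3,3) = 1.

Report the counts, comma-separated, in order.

[4] T[4,2]:2*3+1=7 · T[4,3]:3*1+3=6 · T[4,4]:4*0+1=1
[5] T[5,3]:3*6+7=25 · T[5,4]:4*1+6=10 · T[5,5]:5*0+1=1
[6] T[6,4]:4*10+25=65 · T[6,5]:5*1+10=15 · T[6,6]:6*0+1=1
[7] T[7,5]:5*15+65=140 · T[7,6]:6*1+15=21 · T[7,7]:7*0+1=1
Read S(7,5) = 140, S(7,6) = 21, S(7,7) = 1.

140, 21, 1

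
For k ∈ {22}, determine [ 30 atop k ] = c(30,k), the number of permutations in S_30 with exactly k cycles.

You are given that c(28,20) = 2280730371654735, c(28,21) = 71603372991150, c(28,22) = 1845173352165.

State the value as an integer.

7860403394108265

row 29: T[29][21]=28·71603372991150+2280730371654735=4285624815406935  T[29][22]=28·1845173352165+71603372991150=123268226851770
row 30: T[30][22]=29·123268226851770+4285624815406935=7860403394108265
Read c(30,22) = 7860403394108265.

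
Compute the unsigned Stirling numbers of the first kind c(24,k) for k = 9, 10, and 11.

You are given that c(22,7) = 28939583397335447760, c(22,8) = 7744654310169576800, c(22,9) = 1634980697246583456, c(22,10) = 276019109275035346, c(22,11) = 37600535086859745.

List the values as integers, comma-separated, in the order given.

1204749260161737632496, 220984454979433717396, 33081711368574204996

i=23: T(23,8)=28939583397335447760+22·7744654310169576800=199321978221066137360 | T(23,9)=7744654310169576800+22·1634980697246583456=43714229649594412832 | T(23,10)=1634980697246583456+22·276019109275035346=7707401101297361068 | T(23,11)=276019109275035346+22·37600535086859745=1103230881185949736
i=24: T(24,9)=199321978221066137360+23·43714229649594412832=1204749260161737632496 | T(24,10)=43714229649594412832+23·7707401101297361068=220984454979433717396 | T(24,11)=7707401101297361068+23·1103230881185949736=33081711368574204996
Read c(24,9) = 1204749260161737632496, c(24,10) = 220984454979433717396, c(24,11) = 33081711368574204996.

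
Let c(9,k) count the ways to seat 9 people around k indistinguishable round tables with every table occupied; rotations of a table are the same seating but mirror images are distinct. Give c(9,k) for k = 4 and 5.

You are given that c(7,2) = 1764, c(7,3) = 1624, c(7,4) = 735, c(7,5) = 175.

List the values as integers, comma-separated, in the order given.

[8] T[8,3]:7*1624+1764=13132 · T[8,4]:7*735+1624=6769 · T[8,5]:7*175+735=1960
[9] T[9,4]:8*6769+13132=67284 · T[9,5]:8*1960+6769=22449
Read c(9,4) = 67284, c(9,5) = 22449.

67284, 22449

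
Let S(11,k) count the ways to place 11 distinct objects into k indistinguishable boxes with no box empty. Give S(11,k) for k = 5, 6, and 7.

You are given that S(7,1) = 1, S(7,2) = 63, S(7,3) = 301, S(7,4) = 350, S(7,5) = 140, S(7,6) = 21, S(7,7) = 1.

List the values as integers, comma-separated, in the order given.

i=8: T(8,2)=1+2·63=127 | T(8,3)=63+3·301=966 | T(8,4)=301+4·350=1701 | T(8,5)=350+5·140=1050 | T(8,6)=140+6·21=266 | T(8,7)=21+7·1=28
i=9: T(9,3)=127+3·966=3025 | T(9,4)=966+4·1701=7770 | T(9,5)=1701+5·1050=6951 | T(9,6)=1050+6·266=2646 | T(9,7)=266+7·28=462
i=10: T(10,4)=3025+4·7770=34105 | T(10,5)=7770+5·6951=42525 | T(10,6)=6951+6·2646=22827 | T(10,7)=2646+7·462=5880
i=11: T(11,5)=34105+5·42525=246730 | T(11,6)=42525+6·22827=179487 | T(11,7)=22827+7·5880=63987
Read S(11,5) = 246730, S(11,6) = 179487, S(11,7) = 63987.

246730, 179487, 63987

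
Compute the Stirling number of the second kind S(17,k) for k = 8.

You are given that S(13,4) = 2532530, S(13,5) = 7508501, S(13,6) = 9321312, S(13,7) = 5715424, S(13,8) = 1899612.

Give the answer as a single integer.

i=14: T(14,5)=2532530+5·7508501=40075035 | T(14,6)=7508501+6·9321312=63436373 | T(14,7)=9321312+7·5715424=49329280 | T(14,8)=5715424+8·1899612=20912320
i=15: T(15,6)=40075035+6·63436373=420693273 | T(15,7)=63436373+7·49329280=408741333 | T(15,8)=49329280+8·20912320=216627840
i=16: T(16,7)=420693273+7·408741333=3281882604 | T(16,8)=408741333+8·216627840=2141764053
i=17: T(17,8)=3281882604+8·2141764053=20415995028
Read S(17,8) = 20415995028.

20415995028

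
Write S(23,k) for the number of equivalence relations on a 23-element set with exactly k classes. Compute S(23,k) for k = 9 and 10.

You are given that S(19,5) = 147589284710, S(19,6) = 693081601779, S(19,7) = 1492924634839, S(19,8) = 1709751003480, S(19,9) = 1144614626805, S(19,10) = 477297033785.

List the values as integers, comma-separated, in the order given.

[20] T[20,6]:6*693081601779+147589284710=4306078895384 · T[20,7]:7*1492924634839+693081601779=11143554045652 · T[20,8]:8*1709751003480+1492924634839=15170932662679 · T[20,9]:9*1144614626805+1709751003480=12011282644725 · T[20,10]:10*477297033785+1144614626805=5917584964655
[21] T[21,7]:7*11143554045652+4306078895384=82310957214948 · T[21,8]:8*15170932662679+11143554045652=132511015347084 · T[21,9]:9*12011282644725+15170932662679=123272476465204 · T[21,10]:10*5917584964655+12011282644725=71187132291275
[22] T[22,8]:8*132511015347084+82310957214948=1142399079991620 · T[22,9]:9*123272476465204+132511015347084=1241963303533920 · T[22,10]:10*71187132291275+123272476465204=835143799377954
[23] T[23,9]:9*1241963303533920+1142399079991620=12320068811796900 · T[23,10]:10*835143799377954+1241963303533920=9593401297313460
Read S(23,9) = 12320068811796900, S(23,10) = 9593401297313460.

12320068811796900, 9593401297313460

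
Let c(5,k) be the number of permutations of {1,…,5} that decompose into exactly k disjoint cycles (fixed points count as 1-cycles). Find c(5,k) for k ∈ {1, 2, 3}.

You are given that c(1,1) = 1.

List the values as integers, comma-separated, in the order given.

r2: T_2,1=1×1+0=1; T_2,2=1×0+1=1
r3: T_3,1=2×1+0=2; T_3,2=2×1+1=3; T_3,3=2×0+1=1
r4: T_4,1=3×2+0=6; T_4,2=3×3+2=11; T_4,3=3×1+3=6
r5: T_5,1=4×6+0=24; T_5,2=4×11+6=50; T_5,3=4×6+11=35
Read c(5,1) = 24, c(5,2) = 50, c(5,3) = 35.

24, 50, 35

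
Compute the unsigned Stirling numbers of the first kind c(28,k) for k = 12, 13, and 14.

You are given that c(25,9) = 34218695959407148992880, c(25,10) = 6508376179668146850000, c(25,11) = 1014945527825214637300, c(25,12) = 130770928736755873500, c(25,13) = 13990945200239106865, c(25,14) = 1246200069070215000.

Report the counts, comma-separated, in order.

[26] T[26,10]:25*6508376179668146850000+34218695959407148992880=196928100451110820242880 · T[26,11]:25*1014945527825214637300+6508376179668146850000=31882014375298512782500 · T[26,12]:25*130770928736755873500+1014945527825214637300=4284218746244111474800 · T[26,13]:25*13990945200239106865+130770928736755873500=480544558742733545125 · T[26,14]:25*1246200069070215000+13990945200239106865=45145946926994481865
[27] T[27,11]:26*31882014375298512782500+196928100451110820242880=1025860474208872152587880 · T[27,12]:26*4284218746244111474800+31882014375298512782500=143271701777645411127300 · T[27,13]:26*480544558742733545125+4284218746244111474800=16778377273555183648050 · T[27,14]:26*45145946926994481865+480544558742733545125=1654339178844590073615
[28] T[28,12]:27*143271701777645411127300+1025860474208872152587880=4894196422205298253024980 · T[28,13]:27*16778377273555183648050+143271701777645411127300=596287888163635369624650 · T[28,14]:27*1654339178844590073615+16778377273555183648050=61445535102359115635655
Read c(28,12) = 4894196422205298253024980, c(28,13) = 596287888163635369624650, c(28,14) = 61445535102359115635655.

4894196422205298253024980, 596287888163635369624650, 61445535102359115635655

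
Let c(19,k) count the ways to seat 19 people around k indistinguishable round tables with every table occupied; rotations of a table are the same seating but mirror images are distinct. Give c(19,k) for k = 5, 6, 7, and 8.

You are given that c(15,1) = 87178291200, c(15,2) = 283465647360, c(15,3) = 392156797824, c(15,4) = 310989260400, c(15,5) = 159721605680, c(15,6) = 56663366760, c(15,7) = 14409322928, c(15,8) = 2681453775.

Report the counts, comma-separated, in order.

i=16: T(16,2)=87178291200+15·283465647360=4339163001600 | T(16,3)=283465647360+15·392156797824=6165817614720 | T(16,4)=392156797824+15·310989260400=5056995703824 | T(16,5)=310989260400+15·159721605680=2706813345600 | T(16,6)=159721605680+15·56663366760=1009672107080 | T(16,7)=56663366760+15·14409322928=272803210680 | T(16,8)=14409322928+15·2681453775=54631129553
i=17: T(17,3)=4339163001600+16·6165817614720=102992244837120 | T(17,4)=6165817614720+16·5056995703824=87077748875904 | T(17,5)=5056995703824+16·2706813345600=48366009233424 | T(17,6)=2706813345600+16·1009672107080=18861567058880 | T(17,7)=1009672107080+16·272803210680=5374523477960 | T(17,8)=272803210680+16·54631129553=1146901283528
i=18: T(18,4)=102992244837120+17·87077748875904=1583313975727488 | T(18,5)=87077748875904+17·48366009233424=909299905844112 | T(18,6)=48366009233424+17·18861567058880=369012649234384 | T(18,7)=18861567058880+17·5374523477960=110228466184200 | T(18,8)=5374523477960+17·1146901283528=24871845297936
i=19: T(19,5)=1583313975727488+18·909299905844112=17950712280921504 | T(19,6)=909299905844112+18·369012649234384=7551527592063024 | T(19,7)=369012649234384+18·110228466184200=2353125040549984 | T(19,8)=110228466184200+18·24871845297936=557921681547048
Read c(19,5) = 17950712280921504, c(19,6) = 7551527592063024, c(19,7) = 2353125040549984, c(19,8) = 557921681547048.

17950712280921504, 7551527592063024, 2353125040549984, 557921681547048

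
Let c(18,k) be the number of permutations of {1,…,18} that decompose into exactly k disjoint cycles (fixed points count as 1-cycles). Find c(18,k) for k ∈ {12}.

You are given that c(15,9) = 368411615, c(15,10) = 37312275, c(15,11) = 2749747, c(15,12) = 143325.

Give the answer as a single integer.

4853222764

i=16: T(16,10)=368411615+15·37312275=928095740 | T(16,11)=37312275+15·2749747=78558480 | T(16,12)=2749747+15·143325=4899622
i=17: T(17,11)=928095740+16·78558480=2185031420 | T(17,12)=78558480+16·4899622=156952432
i=18: T(18,12)=2185031420+17·156952432=4853222764
Read c(18,12) = 4853222764.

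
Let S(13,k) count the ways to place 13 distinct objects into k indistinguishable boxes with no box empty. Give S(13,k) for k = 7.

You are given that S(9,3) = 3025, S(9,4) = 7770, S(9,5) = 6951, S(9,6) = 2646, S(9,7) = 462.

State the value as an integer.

@10  (10,4):7770·4+3025→34105, (10,5):6951·5+7770→42525, (10,6):2646·6+6951→22827, (10,7):462·7+2646→5880
@11  (11,5):42525·5+34105→246730, (11,6):22827·6+42525→179487, (11,7):5880·7+22827→63987
@12  (12,6):179487·6+246730→1323652, (12,7):63987·7+179487→627396
@13  (13,7):627396·7+1323652→5715424
Read S(13,7) = 5715424.

5715424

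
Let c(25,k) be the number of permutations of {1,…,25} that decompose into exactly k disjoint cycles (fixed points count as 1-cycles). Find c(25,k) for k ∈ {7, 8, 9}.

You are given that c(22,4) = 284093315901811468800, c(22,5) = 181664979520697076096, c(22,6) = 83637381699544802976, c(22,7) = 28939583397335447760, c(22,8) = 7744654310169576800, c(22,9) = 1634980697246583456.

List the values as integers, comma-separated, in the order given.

row 23: T[23][5]=22·181664979520697076096+284093315901811468800=4280722865357147142912  T[23][6]=22·83637381699544802976+181664979520697076096=2021687376910682741568  T[23][7]=22·28939583397335447760+83637381699544802976=720308216440924653696  T[23][8]=22·7744654310169576800+28939583397335447760=199321978221066137360  T[23][9]=22·1634980697246583456+7744654310169576800=43714229649594412832
row 24: T[24][6]=23·2021687376910682741568+4280722865357147142912=50779532534302850198976  T[24][7]=23·720308216440924653696+2021687376910682741568=18588776355051949776576  T[24][8]=23·199321978221066137360+720308216440924653696=5304713715525445812976  T[24][9]=23·43714229649594412832+199321978221066137360=1204749260161737632496
row 25: T[25][7]=24·18588776355051949776576+50779532534302850198976=496910165055549644836800  T[25][8]=24·5304713715525445812976+18588776355051949776576=145901905527662649288000  T[25][9]=24·1204749260161737632496+5304713715525445812976=34218695959407148992880
Read c(25,7) = 496910165055549644836800, c(25,8) = 145901905527662649288000, c(25,9) = 34218695959407148992880.

496910165055549644836800, 145901905527662649288000, 34218695959407148992880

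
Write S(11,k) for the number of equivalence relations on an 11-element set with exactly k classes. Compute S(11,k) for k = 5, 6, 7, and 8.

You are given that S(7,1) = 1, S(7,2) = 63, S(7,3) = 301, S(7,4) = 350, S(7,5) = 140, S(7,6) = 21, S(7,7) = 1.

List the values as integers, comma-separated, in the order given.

row 8: T[8][2]=2·63+1=127  T[8][3]=3·301+63=966  T[8][4]=4·350+301=1701  T[8][5]=5·140+350=1050  T[8][6]=6·21+140=266  T[8][7]=7·1+21=28  T[8][8]=8·0+1=1
row 9: T[9][3]=3·966+127=3025  T[9][4]=4·1701+966=7770  T[9][5]=5·1050+1701=6951  T[9][6]=6·266+1050=2646  T[9][7]=7·28+266=462  T[9][8]=8·1+28=36
row 10: T[10][4]=4·7770+3025=34105  T[10][5]=5·6951+7770=42525  T[10][6]=6·2646+6951=22827  T[10][7]=7·462+2646=5880  T[10][8]=8·36+462=750
row 11: T[11][5]=5·42525+34105=246730  T[11][6]=6·22827+42525=179487  T[11][7]=7·5880+22827=63987  T[11][8]=8·750+5880=11880
Read S(11,5) = 246730, S(11,6) = 179487, S(11,7) = 63987, S(11,8) = 11880.

246730, 179487, 63987, 11880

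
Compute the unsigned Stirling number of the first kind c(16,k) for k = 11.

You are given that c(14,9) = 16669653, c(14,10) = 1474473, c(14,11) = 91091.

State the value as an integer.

[15] T[15,10]:14*1474473+16669653=37312275 · T[15,11]:14*91091+1474473=2749747
[16] T[16,11]:15*2749747+37312275=78558480
Read c(16,11) = 78558480.

78558480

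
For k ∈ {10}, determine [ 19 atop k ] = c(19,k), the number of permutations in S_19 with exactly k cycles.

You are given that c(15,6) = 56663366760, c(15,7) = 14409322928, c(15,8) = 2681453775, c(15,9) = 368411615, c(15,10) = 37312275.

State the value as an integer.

14710753408923

[16] T[16,7]:15*14409322928+56663366760=272803210680 · T[16,8]:15*2681453775+14409322928=54631129553 · T[16,9]:15*368411615+2681453775=8207628000 · T[16,10]:15*37312275+368411615=928095740
[17] T[17,8]:16*54631129553+272803210680=1146901283528 · T[17,9]:16*8207628000+54631129553=185953177553 · T[17,10]:16*928095740+8207628000=23057159840
[18] T[18,9]:17*185953177553+1146901283528=4308105301929 · T[18,10]:17*23057159840+185953177553=577924894833
[19] T[19,10]:18*577924894833+4308105301929=14710753408923
Read c(19,10) = 14710753408923.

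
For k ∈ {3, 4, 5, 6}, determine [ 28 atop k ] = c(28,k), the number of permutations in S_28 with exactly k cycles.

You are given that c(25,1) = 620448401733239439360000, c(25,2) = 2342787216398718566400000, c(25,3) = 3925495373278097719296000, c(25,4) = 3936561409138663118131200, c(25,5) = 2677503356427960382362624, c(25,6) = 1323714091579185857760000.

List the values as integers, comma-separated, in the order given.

r26: T_26,1=25×620448401733239439360000+0=15511210043330985984000000; T_26,2=25×2342787216398718566400000+620448401733239439360000=59190128811701203599360000; T_26,3=25×3925495373278097719296000+2342787216398718566400000=100480171548351161548800000; T_26,4=25×3936561409138663118131200+3925495373278097719296000=102339530601744675672576000; T_26,5=25×2677503356427960382362624+3936561409138663118131200=70874145319837672677196800; T_26,6=25×1323714091579185857760000+2677503356427960382362624=35770355645907606826362624
r27: T_27,2=26×59190128811701203599360000+15511210043330985984000000=1554454559147562279567360000; T_27,3=26×100480171548351161548800000+59190128811701203599360000=2671674589068831403868160000; T_27,4=26×102339530601744675672576000+100480171548351161548800000=2761307967193712729035776000; T_27,5=26×70874145319837672677196800+102339530601744675672576000=1945067308917524165279692800; T_27,6=26×35770355645907606826362624+70874145319837672677196800=1000903392113435450162625024
r28: T_28,3=27×2671674589068831403868160000+1554454559147562279567360000=73689668464006010184007680000; T_28,4=27×2761307967193712729035776000+2671674589068831403868160000=77226989703299075087834112000; T_28,5=27×1945067308917524165279692800+2761307967193712729035776000=55278125307966865191587481600; T_28,6=27×1000903392113435450162625024+1945067308917524165279692800=28969458895980281319670568448
Read c(28,3) = 73689668464006010184007680000, c(28,4) = 77226989703299075087834112000, c(28,5) = 55278125307966865191587481600, c(28,6) = 28969458895980281319670568448.

73689668464006010184007680000, 77226989703299075087834112000, 55278125307966865191587481600, 28969458895980281319670568448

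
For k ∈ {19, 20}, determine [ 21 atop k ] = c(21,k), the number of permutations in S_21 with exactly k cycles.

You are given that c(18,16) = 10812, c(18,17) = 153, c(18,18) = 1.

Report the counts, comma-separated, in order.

20615, 210

i=19: T(19,17)=10812+18·153=13566 | T(19,18)=153+18·1=171 | T(19,19)=1+18·0=1
i=20: T(20,18)=13566+19·171=16815 | T(20,19)=171+19·1=190 | T(20,20)=1+19·0=1
i=21: T(21,19)=16815+20·190=20615 | T(21,20)=190+20·1=210
Read c(21,19) = 20615, c(21,20) = 210.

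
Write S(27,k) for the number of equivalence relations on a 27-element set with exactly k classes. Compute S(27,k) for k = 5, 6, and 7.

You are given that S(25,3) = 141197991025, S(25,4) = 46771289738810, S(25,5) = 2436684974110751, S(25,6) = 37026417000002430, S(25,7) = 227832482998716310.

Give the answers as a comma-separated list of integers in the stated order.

61338207158409090, 1359801318005044551, 11647571772911241531

@26  (26,4):46771289738810·4+141197991025→187226356946265, (26,5):2436684974110751·5+46771289738810→12230196160292565, (26,6):37026417000002430·6+2436684974110751→224595186974125331, (26,7):227832482998716310·7+37026417000002430→1631853797991016600
@27  (27,5):12230196160292565·5+187226356946265→61338207158409090, (27,6):224595186974125331·6+12230196160292565→1359801318005044551, (27,7):1631853797991016600·7+224595186974125331→11647571772911241531
Read S(27,5) = 61338207158409090, S(27,6) = 1359801318005044551, S(27,7) = 11647571772911241531.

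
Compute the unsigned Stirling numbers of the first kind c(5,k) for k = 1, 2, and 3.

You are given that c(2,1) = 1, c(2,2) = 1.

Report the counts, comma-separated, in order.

@3  (3,1):1·2+0→2, (3,2):1·2+1→3, (3,3):0·2+1→1
@4  (4,1):2·3+0→6, (4,2):3·3+2→11, (4,3):1·3+3→6
@5  (5,1):6·4+0→24, (5,2):11·4+6→50, (5,3):6·4+11→35
Read c(5,1) = 24, c(5,2) = 50, c(5,3) = 35.

24, 50, 35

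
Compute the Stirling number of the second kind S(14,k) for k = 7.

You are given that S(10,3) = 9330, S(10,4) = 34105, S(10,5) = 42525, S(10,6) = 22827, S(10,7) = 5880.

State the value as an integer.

row 11: T[11][4]=4·34105+9330=145750  T[11][5]=5·42525+34105=246730  T[11][6]=6·22827+42525=179487  T[11][7]=7·5880+22827=63987
row 12: T[12][5]=5·246730+145750=1379400  T[12][6]=6·179487+246730=1323652  T[12][7]=7·63987+179487=627396
row 13: T[13][6]=6·1323652+1379400=9321312  T[13][7]=7·627396+1323652=5715424
row 14: T[14][7]=7·5715424+9321312=49329280
Read S(14,7) = 49329280.

49329280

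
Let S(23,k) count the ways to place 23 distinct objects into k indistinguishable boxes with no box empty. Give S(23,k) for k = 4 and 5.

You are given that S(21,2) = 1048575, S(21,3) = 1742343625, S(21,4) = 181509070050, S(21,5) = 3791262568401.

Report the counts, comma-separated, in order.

2916342574750, 96416888184100

i=22: T(22,3)=1048575+3·1742343625=5228079450 | T(22,4)=1742343625+4·181509070050=727778623825 | T(22,5)=181509070050+5·3791262568401=19137821912055
i=23: T(23,4)=5228079450+4·727778623825=2916342574750 | T(23,5)=727778623825+5·19137821912055=96416888184100
Read S(23,4) = 2916342574750, S(23,5) = 96416888184100.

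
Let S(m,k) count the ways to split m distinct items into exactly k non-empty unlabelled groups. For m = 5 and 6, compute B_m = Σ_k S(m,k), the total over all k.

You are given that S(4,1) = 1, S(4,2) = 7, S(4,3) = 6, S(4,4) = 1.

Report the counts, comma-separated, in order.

52, 203

r5: T_5,1=1×1+0=1; T_5,2=2×7+1=15; T_5,3=3×6+7=25; T_5,4=4×1+6=10; T_5,5=5×0+1=1
r6: T_6,1=1×1+0=1; T_6,2=2×15+1=31; T_6,3=3×25+15=90; T_6,4=4×10+25=65; T_6,5=5×1+10=15; T_6,6=6×0+1=1
B_5 = ΣS(5,k) = 1+15+25+10+1 = 52
B_6 = ΣS(6,k) = 1+31+90+65+15+1 = 203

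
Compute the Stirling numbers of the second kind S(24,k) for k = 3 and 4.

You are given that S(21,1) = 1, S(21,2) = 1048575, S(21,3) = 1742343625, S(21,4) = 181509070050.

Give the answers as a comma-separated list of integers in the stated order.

47063200806, 11681056634501

[22] T[22,1]:1*1+0=1 · T[22,2]:2*1048575+1=2097151 · T[22,3]:3*1742343625+1048575=5228079450 · T[22,4]:4*181509070050+1742343625=727778623825
[23] T[23,2]:2*2097151+1=4194303 · T[23,3]:3*5228079450+2097151=15686335501 · T[23,4]:4*727778623825+5228079450=2916342574750
[24] T[24,3]:3*15686335501+4194303=47063200806 · T[24,4]:4*2916342574750+15686335501=11681056634501
Read S(24,3) = 47063200806, S(24,4) = 11681056634501.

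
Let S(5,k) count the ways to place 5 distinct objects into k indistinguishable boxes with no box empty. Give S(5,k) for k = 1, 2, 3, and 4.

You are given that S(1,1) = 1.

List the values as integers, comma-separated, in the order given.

1, 15, 25, 10

@2  (2,1):1·1+0→1, (2,2):0·2+1→1
@3  (3,1):1·1+0→1, (3,2):1·2+1→3, (3,3):0·3+1→1
@4  (4,1):1·1+0→1, (4,2):3·2+1→7, (4,3):1·3+3→6, (4,4):0·4+1→1
@5  (5,1):1·1+0→1, (5,2):7·2+1→15, (5,3):6·3+7→25, (5,4):1·4+6→10
Read S(5,1) = 1, S(5,2) = 15, S(5,3) = 25, S(5,4) = 10.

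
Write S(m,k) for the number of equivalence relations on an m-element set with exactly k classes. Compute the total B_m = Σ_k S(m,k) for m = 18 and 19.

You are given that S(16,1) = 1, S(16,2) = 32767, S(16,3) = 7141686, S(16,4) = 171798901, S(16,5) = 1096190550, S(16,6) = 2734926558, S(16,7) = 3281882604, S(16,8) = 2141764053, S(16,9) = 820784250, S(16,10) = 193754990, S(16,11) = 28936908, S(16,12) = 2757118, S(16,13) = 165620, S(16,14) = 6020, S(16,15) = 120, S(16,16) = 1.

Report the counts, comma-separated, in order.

i=17: T(17,1)=0+1·1=1 | T(17,2)=1+2·32767=65535 | T(17,3)=32767+3·7141686=21457825 | T(17,4)=7141686+4·171798901=694337290 | T(17,5)=171798901+5·1096190550=5652751651 | T(17,6)=1096190550+6·2734926558=17505749898 | T(17,7)=2734926558+7·3281882604=25708104786 | T(17,8)=3281882604+8·2141764053=20415995028 | T(17,9)=2141764053+9·820784250=9528822303 | T(17,10)=820784250+10·193754990=2758334150 | T(17,11)=193754990+11·28936908=512060978 | T(17,12)=28936908+12·2757118=62022324 | T(17,13)=2757118+13·165620=4910178 | T(17,14)=165620+14·6020=249900 | T(17,15)=6020+15·120=7820 | T(17,16)=120+16·1=136 | T(17,17)=1+17·0=1
i=18: T(18,1)=0+1·1=1 | T(18,2)=1+2·65535=131071 | T(18,3)=65535+3·21457825=64439010 | T(18,4)=21457825+4·694337290=2798806985 | T(18,5)=694337290+5·5652751651=28958095545 | T(18,6)=5652751651+6·17505749898=110687251039 | T(18,7)=17505749898+7·25708104786=197462483400 | T(18,8)=25708104786+8·20415995028=189036065010 | T(18,9)=20415995028+9·9528822303=106175395755 | T(18,10)=9528822303+10·2758334150=37112163803 | T(18,11)=2758334150+11·512060978=8391004908 | T(18,12)=512060978+12·62022324=1256328866 | T(18,13)=62022324+13·4910178=125854638 | T(18,14)=4910178+14·249900=8408778 | T(18,15)=249900+15·7820=367200 | T(18,16)=7820+16·136=9996 | T(18,17)=136+17·1=153 | T(18,18)=1+18·0=1
i=19: T(19,1)=0+1·1=1 | T(19,2)=1+2·131071=262143 | T(19,3)=131071+3·64439010=193448101 | T(19,4)=64439010+4·2798806985=11259666950 | T(19,5)=2798806985+5·28958095545=147589284710 | T(19,6)=28958095545+6·110687251039=693081601779 | T(19,7)=110687251039+7·197462483400=1492924634839 | T(19,8)=197462483400+8·189036065010=1709751003480 | T(19,9)=189036065010+9·106175395755=1144614626805 | T(19,10)=106175395755+10·37112163803=477297033785 | T(19,11)=37112163803+11·8391004908=129413217791 | T(19,12)=8391004908+12·1256328866=23466951300 | T(19,13)=1256328866+13·125854638=2892439160 | T(19,14)=125854638+14·8408778=243577530 | T(19,15)=8408778+15·367200=13916778 | T(19,16)=367200+16·9996=527136 | T(19,17)=9996+17·153=12597 | T(19,18)=153+18·1=171 | T(19,19)=1+19·0=1
B_18 = ΣS(18,k) = 1+131071+64439010+2798806985+28958095545+110687251039+197462483400+189036065010+106175395755+37112163803+8391004908+1256328866+125854638+8408778+367200+9996+153+1 = 682076806159
B_19 = ΣS(19,k) = 1+262143+193448101+11259666950+147589284710+693081601779+1492924634839+1709751003480+1144614626805+477297033785+129413217791+23466951300+2892439160+243577530+13916778+527136+12597+171+1 = 5832742205057

682076806159, 5832742205057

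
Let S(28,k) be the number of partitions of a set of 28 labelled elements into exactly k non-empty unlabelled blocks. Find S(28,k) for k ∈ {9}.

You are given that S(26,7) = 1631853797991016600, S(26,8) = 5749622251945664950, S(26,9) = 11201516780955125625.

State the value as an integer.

i=27: T(27,8)=1631853797991016600+8·5749622251945664950=47628831813556336200 | T(27,9)=5749622251945664950+9·11201516780955125625=106563273280541795575
i=28: T(28,9)=47628831813556336200+9·106563273280541795575=1006698291338432496375
Read S(28,9) = 1006698291338432496375.

1006698291338432496375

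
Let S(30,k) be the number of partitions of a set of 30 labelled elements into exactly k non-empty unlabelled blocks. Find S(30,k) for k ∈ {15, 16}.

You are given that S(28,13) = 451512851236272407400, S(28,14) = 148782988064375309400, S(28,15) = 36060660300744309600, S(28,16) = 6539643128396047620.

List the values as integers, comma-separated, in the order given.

i=29: T(29,14)=451512851236272407400+14·148782988064375309400=2534474684137526739000 | T(29,15)=148782988064375309400+15·36060660300744309600=689692892575539953400 | T(29,16)=36060660300744309600+16·6539643128396047620=140694950355081071520
i=30: T(30,15)=2534474684137526739000+15·689692892575539953400=12879868072770626040000 | T(30,16)=689692892575539953400+16·140694950355081071520=2940812098256837097720
Read S(30,15) = 12879868072770626040000, S(30,16) = 2940812098256837097720.

12879868072770626040000, 2940812098256837097720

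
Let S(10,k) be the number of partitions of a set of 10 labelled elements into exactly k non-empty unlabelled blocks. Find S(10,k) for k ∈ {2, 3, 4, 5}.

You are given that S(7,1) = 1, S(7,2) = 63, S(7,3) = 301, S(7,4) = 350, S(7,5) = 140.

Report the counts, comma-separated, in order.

511, 9330, 34105, 42525

[8] T[8,1]:1*1+0=1 · T[8,2]:2*63+1=127 · T[8,3]:3*301+63=966 · T[8,4]:4*350+301=1701 · T[8,5]:5*140+350=1050
[9] T[9,1]:1*1+0=1 · T[9,2]:2*127+1=255 · T[9,3]:3*966+127=3025 · T[9,4]:4*1701+966=7770 · T[9,5]:5*1050+1701=6951
[10] T[10,2]:2*255+1=511 · T[10,3]:3*3025+255=9330 · T[10,4]:4*7770+3025=34105 · T[10,5]:5*6951+7770=42525
Read S(10,2) = 511, S(10,3) = 9330, S(10,4) = 34105, S(10,5) = 42525.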